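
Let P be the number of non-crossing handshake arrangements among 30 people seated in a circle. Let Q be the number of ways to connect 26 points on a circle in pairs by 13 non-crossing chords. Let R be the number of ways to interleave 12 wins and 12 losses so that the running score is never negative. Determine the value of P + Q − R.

Non-crossing handshake pairings of 2n people are counted by C_n; 30 people gives n = 15. So P = C_15 = 9694845.
Non-crossing perfect matchings of 2n points on a circle are counted by C_n; with 26 points, n = 13. So Q = C_13 = 742900.
Reading a vote for the leader as '(' and for the other as ')' turns such a sequence into a balanced string of 12 pairs, so the count is C_12. So R = C_12 = 208012.
P + Q − R = 9694845 + 742900 − 208012 = 10229733.

10229733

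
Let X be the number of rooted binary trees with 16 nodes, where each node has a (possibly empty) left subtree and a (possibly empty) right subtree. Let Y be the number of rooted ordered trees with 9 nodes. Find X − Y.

Rooted binary trees with 16 nodes (each child slot possibly empty) number C_16. So X = C_16 = 35357670.
Rooted ordered (plane) trees on m nodes have m−1 edges and are counted by C_{m−1}; m = 9 gives C_8. So Y = C_8 = 1430.
X − Y = 35357670 − 1430 = 35356240.

35356240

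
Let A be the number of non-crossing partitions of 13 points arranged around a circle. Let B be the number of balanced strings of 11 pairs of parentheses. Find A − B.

684114

The non-crossing partitions of [13] form a lattice of size C_13. So A = C_13 = 742900.
With 11 pairs the number of balanced bracket strings is the Catalan number C_11. So B = C_11 = 58786.
A − B = 742900 − 58786 = 684114.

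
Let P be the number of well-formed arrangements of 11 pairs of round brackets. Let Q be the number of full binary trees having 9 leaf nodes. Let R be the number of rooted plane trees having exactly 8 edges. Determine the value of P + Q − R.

With 11 pairs the number of balanced bracket strings is the Catalan number C_11. So P = C_11 = 58786.
A full binary tree with L leaves has L−1 internal nodes and is counted by C_{L−1}; L = 9 gives C_8. So Q = C_8 = 1430.
Rooted ordered trees with n edges are counted by C_n; here n = 8. So R = C_8 = 1430.
P + Q − R = 58786 + 1430 − 1430 = 58786.

58786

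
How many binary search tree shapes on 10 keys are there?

Rooted binary trees with 10 nodes (each child slot possibly empty) number C_10.
C_10 = C(20,10)/11 = 184756/11 = 16796.

16796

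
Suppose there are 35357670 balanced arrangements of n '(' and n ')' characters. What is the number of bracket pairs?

Balanced strings of n bracket-pairs are counted by C_n. Since C_16 = 35357670, the index is 16.

16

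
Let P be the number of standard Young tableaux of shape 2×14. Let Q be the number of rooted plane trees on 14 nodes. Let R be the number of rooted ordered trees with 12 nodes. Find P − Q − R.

Standard Young tableaux of shape 2×n are counted by C_n; here n = 14. So P = C_14 = 2674440.
Rooted ordered (plane) trees on m nodes have m−1 edges and are counted by C_{m−1}; m = 14 gives C_13. So Q = C_13 = 742900.
Rooted ordered (plane) trees on m nodes have m−1 edges and are counted by C_{m−1}; m = 12 gives C_11. So R = C_11 = 58786.
P − Q − R = 2674440 − 742900 − 58786 = 1872754.

1872754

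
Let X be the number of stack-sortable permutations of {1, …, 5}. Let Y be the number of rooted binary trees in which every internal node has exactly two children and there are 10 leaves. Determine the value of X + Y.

4904

By Knuth's characterisation, the stack-sortable permutations of length 5 are the 231-avoiders, numbering C_5. So X = C_5 = 42.
Full binary trees with 10 leaves have 10−1 = 9 internal nodes, so there are C_9 of them. So Y = C_9 = 4862.
X + Y = 42 + 4862 = 4904.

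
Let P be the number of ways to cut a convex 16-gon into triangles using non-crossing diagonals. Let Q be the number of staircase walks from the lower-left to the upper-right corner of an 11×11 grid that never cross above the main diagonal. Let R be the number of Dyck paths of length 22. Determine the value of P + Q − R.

A convex 16-gon is triangulated into 14 triangles, and the number of such triangulations is the Catalan number C_{16−2} = C_14. So P = C_14 = 2674440.
Monotone paths in an n×n grid that stay weakly below the diagonal are counted by C_n; here n = 11. So Q = C_11 = 58786.
A Dyck path with 11 up-steps and 11 down-steps has semilength 11, so there are C_11 of them. So R = C_11 = 58786.
P + Q − R = 2674440 + 58786 − 58786 = 2674440.

2674440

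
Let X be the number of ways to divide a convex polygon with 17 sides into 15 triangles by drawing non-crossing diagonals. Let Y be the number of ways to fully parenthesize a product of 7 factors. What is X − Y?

9694713

A convex 17-gon is triangulated into 15 triangles, and the number of such triangulations is the Catalan number C_{17−2} = C_15. So X = C_15 = 9694845.
Bracketing 7 factors into binary products is counted by C_{7−1} = C_6. So Y = C_6 = 132.
X − Y = 9694845 − 132 = 9694713.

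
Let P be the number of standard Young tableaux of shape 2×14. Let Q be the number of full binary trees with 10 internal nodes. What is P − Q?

Standard Young tableaux of shape 2×n are counted by C_n; here n = 14. So P = C_14 = 2674440.
Full binary trees with n internal nodes are counted by C_n; here n = 10. So Q = C_10 = 16796.
P − Q = 2674440 − 16796 = 2657644.

2657644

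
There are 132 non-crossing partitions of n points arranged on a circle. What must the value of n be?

Non-crossing partitions of [n] are counted by C_n. The Catalan number equal to 132 is C_6.

6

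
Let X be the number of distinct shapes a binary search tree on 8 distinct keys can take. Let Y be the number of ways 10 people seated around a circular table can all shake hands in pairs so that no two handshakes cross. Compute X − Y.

Binary trees (left/right distinguished) on n nodes are counted by C_n; here n = 8. So X = C_8 = 1430.
Non-crossing handshake pairings of 2n people are counted by C_n; 10 people gives n = 5. So Y = C_5 = 42.
X − Y = 1430 − 42 = 1388.

1388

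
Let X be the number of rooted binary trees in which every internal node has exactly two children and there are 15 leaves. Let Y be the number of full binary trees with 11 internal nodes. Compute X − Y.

Full binary trees with 15 leaves have 15−1 = 14 internal nodes, so there are C_14 of them. So X = C_14 = 2674440.
The number of full binary trees on 11 internal nodes is the Catalan number C_11. So Y = C_11 = 58786.
X − Y = 2674440 − 58786 = 2615654.

2615654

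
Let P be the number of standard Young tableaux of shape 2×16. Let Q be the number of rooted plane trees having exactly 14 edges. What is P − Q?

32683230

By the hook-length formula (or a Dyck-path bijection), SYT of shape 2×16 number C_16. So P = C_16 = 35357670.
Rooted ordered trees with n edges are counted by C_n; here n = 14. So Q = C_14 = 2674440.
P − Q = 35357670 − 2674440 = 32683230.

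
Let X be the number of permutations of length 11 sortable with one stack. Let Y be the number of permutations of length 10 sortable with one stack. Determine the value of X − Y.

41990

Stack-sortable permutations are exactly the 231-avoiding ones, counted by C_n; here n = 11. So X = C_11 = 58786.
By Knuth's characterisation, the stack-sortable permutations of length 10 are the 231-avoiders, numbering C_10. So Y = C_10 = 16796.
X − Y = 58786 − 16796 = 41990.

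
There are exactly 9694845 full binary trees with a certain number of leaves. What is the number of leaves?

Full binary trees with L leaves are counted by C_{L−1}. The Catalan number equal to 9694845 is C_15.
So the index is 15, and the number of leaves is 15 + 1 = 16.

16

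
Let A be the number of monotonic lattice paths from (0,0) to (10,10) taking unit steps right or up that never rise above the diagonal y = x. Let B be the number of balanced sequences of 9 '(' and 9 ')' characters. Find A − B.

11934

Monotone paths in an n×n grid that stay weakly below the diagonal are counted by C_n; here n = 10. So A = C_10 = 16796.
Balanced strings of n pairs of brackets are counted by C_n; here n = 9. So B = C_9 = 4862.
A − B = 16796 − 4862 = 11934.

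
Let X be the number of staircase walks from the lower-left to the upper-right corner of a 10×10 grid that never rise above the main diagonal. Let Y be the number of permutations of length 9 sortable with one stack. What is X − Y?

11934

Sub-diagonal monotone paths from (0,0) to (10,10) biject with Dyck paths of semilength 10, giving C_10. So X = C_10 = 16796.
Stack-sortable permutations are exactly the 231-avoiding ones, counted by C_n; here n = 9. So Y = C_9 = 4862.
X − Y = 16796 − 4862 = 11934.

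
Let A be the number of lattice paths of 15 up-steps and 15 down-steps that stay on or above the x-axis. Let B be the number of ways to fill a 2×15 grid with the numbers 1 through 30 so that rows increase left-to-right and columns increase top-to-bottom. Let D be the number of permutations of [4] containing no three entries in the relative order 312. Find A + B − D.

19389676

Paths of 15 up- and 15 down-steps that never dip below the axis are Dyck paths; their count is C_15. So A = C_15 = 9694845.
Standard Young tableaux of shape 2×n are counted by C_n; here n = 15. So B = C_15 = 9694845.
Permutations of [n] avoiding any single length-3 pattern are counted by C_n; here n = 4. So D = C_4 = 14.
A + B − D = 9694845 + 9694845 − 14 = 19389676.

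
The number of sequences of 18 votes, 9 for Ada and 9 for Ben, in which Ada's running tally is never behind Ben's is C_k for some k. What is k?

9

Reading a vote for the leader as '(' and for the other as ')' turns such a sequence into a balanced string of 9 pairs, so the count is C_9.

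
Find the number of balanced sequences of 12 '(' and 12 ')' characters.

With 12 pairs the number of balanced bracket strings is the Catalan number C_12.
C_12 = C_11 · 2(2·11+1)/(11+2) = 58786 · 46/13 = 208012.

208012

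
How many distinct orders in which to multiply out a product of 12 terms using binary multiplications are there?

Ways to associate a product of 12 factors correspond to binary trees on 12 leaves, so the count is C_11.
C_11 = C(22,11)/12 = 705432/12 = 58786.

58786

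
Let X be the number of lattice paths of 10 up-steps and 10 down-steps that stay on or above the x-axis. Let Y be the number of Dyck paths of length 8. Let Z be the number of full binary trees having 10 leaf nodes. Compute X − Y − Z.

A Dyck path with 10 up-steps and 10 down-steps has semilength 10, so there are C_10 of them. So X = C_10 = 16796.
Paths of 4 up- and 4 down-steps that never dip below the axis are Dyck paths; their count is C_4. So Y = C_4 = 14.
A full binary tree with L leaves has L−1 internal nodes and is counted by C_{L−1}; L = 10 gives C_9. So Z = C_9 = 4862.
X − Y − Z = 16796 − 14 − 4862 = 11920.

11920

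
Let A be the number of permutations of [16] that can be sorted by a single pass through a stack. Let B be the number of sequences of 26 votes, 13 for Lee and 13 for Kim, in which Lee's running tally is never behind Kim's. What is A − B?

Stack-sortable permutations are exactly the 231-avoiding ones, counted by C_n; here n = 16. So A = C_16 = 35357670.
Reading a vote for the leader as '(' and for the other as ')' turns such a sequence into a balanced string of 13 pairs, so the count is C_13. So B = C_13 = 742900.
A − B = 35357670 − 742900 = 34614770.

34614770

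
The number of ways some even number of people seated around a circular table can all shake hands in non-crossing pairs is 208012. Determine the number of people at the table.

Non-crossing handshake pairings of 2n people are counted by C_n; 208012 = C_12.
So n = 12, and there are 2n = 24 people.

24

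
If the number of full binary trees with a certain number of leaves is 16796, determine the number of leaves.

Full binary trees with L leaves are counted by C_{L−1}; 16796 = C_10.
So the index is 10, and the number of leaves is 10 + 1 = 11.

11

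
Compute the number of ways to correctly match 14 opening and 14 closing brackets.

2674440

A balanced arrangement of 14 bracket pairs is a Dyck word of semilength 14, so the count is C_14.
C_14 = C(28,14)/15 = 40116600/15 = 2674440.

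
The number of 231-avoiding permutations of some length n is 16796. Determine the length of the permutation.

Permutations of [n] avoiding a fixed length-3 pattern are counted by C_n, and C_10 = 16796.

10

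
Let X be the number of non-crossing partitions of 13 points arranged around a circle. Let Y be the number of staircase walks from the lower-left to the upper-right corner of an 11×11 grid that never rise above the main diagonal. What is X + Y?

801686

The non-crossing partitions of [13] form a lattice of size C_13. So X = C_13 = 742900.
Monotone paths in an n×n grid that stay weakly below the diagonal are counted by C_n; here n = 11. So Y = C_11 = 58786.
X + Y = 742900 + 58786 = 801686.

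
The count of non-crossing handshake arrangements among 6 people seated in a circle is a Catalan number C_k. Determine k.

3

Non-crossing handshake pairings of 2n people are counted by C_n; 6 people gives n = 3.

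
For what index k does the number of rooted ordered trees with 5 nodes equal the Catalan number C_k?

4

A rooted plane tree on 5 nodes has 4 edges, and such trees are counted by C_4.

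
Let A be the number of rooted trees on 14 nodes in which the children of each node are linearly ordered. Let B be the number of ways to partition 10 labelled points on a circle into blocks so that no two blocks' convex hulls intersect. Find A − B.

Rooted ordered (plane) trees on m nodes have m−1 edges and are counted by C_{m−1}; m = 14 gives C_13. So A = C_13 = 742900.
Non-crossing partitions of an n-element set are counted by C_n; here n = 10. So B = C_10 = 16796.
A − B = 742900 − 16796 = 726104.

726104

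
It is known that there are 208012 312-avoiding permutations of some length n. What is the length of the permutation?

12

Permutations of [n] avoiding a fixed length-3 pattern are counted by C_n; 208012 = C_12.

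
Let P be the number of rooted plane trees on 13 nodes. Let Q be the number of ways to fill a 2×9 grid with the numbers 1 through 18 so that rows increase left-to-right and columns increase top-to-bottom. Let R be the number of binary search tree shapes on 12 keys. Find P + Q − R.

Rooted ordered (plane) trees on m nodes have m−1 edges and are counted by C_{m−1}; m = 13 gives C_12. So P = C_12 = 208012.
By the hook-length formula (or a Dyck-path bijection), SYT of shape 2×9 number C_9. So Q = C_9 = 4862.
There are C_n binary search tree shapes on n keys; with n = 12 that is C_12. So R = C_12 = 208012.
P + Q − R = 208012 + 4862 − 208012 = 4862.

4862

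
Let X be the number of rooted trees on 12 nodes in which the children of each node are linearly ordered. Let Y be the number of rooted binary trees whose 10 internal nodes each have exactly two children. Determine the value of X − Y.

41990

A rooted plane tree on 12 nodes has 11 edges, and such trees are counted by C_11. So X = C_11 = 58786.
Full binary trees with n internal nodes are counted by C_n; here n = 10. So Y = C_10 = 16796.
X − Y = 58786 − 16796 = 41990.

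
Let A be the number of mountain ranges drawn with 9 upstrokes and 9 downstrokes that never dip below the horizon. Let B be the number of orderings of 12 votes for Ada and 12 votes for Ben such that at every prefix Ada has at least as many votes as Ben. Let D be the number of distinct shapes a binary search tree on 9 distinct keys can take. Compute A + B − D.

208012

Dyck paths of semilength n (length 2n) are counted by C_n; here n = 9. So A = C_9 = 4862.
Ballot sequences with n votes each where one side never trails are Dyck words, counted by C_n; here n = 12. So B = C_12 = 208012.
Binary trees (left/right distinguished) on n nodes are counted by C_n; here n = 9. So D = C_9 = 4862.
A + B − D = 4862 + 208012 − 4862 = 208012.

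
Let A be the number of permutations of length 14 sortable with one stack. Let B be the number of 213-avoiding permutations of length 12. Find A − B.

2466428

Stack-sortable permutations are exactly the 231-avoiding ones, counted by C_n; here n = 14. So A = C_14 = 2674440.
For any fixed pattern of length 3, the pattern-avoiding permutations of [12] number C_12. So B = C_12 = 208012.
A − B = 2674440 − 208012 = 2466428.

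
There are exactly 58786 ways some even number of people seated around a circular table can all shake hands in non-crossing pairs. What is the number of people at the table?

22

Non-crossing handshake pairings of 2n people are counted by C_n. Since C_11 = 58786, the index is 11.
So n = 11, and there are 2n = 22 people.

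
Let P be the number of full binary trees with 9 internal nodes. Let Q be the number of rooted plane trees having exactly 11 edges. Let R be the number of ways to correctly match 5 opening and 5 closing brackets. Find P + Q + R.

63690

Full binary trees with n internal nodes are counted by C_n; here n = 9. So P = C_9 = 4862.
A rooted plane tree with 11 edges has 12 nodes, and the count is C_11. So Q = C_11 = 58786.
Balanced strings of n pairs of brackets are counted by C_n; here n = 5. So R = C_5 = 42.
P + Q + R = 4862 + 58786 + 42 = 63690.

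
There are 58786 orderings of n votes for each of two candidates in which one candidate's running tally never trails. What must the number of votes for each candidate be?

Such ballot sequences with n votes each are counted by C_n, and C_11 = 58786.

11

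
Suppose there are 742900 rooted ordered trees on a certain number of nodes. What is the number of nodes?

14

Rooted ordered trees on m nodes are counted by C_{m−1}. The Catalan number equal to 742900 is C_13.
So the index is 13, and the number of nodes is 13 + 1 = 14.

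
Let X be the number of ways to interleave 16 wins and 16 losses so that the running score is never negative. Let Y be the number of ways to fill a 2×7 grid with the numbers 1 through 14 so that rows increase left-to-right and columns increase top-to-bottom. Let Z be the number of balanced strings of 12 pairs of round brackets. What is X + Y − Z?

35150087

Ballot sequences with n votes each where one side never trails are Dyck words, counted by C_n; here n = 16. So X = C_16 = 35357670.
By the hook-length formula (or a Dyck-path bijection), SYT of shape 2×7 number C_7. So Y = C_7 = 429.
Balanced strings of n pairs of brackets are counted by C_n; here n = 12. So Z = C_12 = 208012.
X + Y − Z = 35357670 + 429 − 208012 = 35150087.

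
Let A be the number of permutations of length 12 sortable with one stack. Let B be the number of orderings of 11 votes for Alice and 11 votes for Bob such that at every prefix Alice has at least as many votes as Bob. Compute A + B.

266798

By Knuth's characterisation, the stack-sortable permutations of length 12 are the 231-avoiders, numbering C_12. So A = C_12 = 208012.
Reading a vote for the leader as '(' and for the other as ')' turns such a sequence into a balanced string of 11 pairs, so the count is C_11. So B = C_11 = 58786.
A + B = 208012 + 58786 = 266798.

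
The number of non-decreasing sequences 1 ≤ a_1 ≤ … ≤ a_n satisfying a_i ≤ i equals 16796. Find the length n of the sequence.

10

Such sub-staircase sequences of length n are counted by C_n. The Catalan number equal to 16796 is C_10.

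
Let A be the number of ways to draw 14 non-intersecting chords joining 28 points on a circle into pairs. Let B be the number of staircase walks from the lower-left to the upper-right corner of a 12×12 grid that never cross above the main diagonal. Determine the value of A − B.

Non-crossing perfect matchings of 2n points on a circle are counted by C_n; with 28 points, n = 14. So A = C_14 = 2674440.
Sub-diagonal monotone paths from (0,0) to (12,12) biject with Dyck paths of semilength 12, giving C_12. So B = C_12 = 208012.
A − B = 2674440 − 208012 = 2466428.

2466428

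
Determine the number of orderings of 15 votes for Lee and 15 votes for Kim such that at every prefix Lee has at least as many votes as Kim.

9694845

Ballot sequences with n votes each where one side never trails are Dyck words, counted by C_n; here n = 15.
C_15 = C(30,15)/16 = 155117520/16 = 9694845.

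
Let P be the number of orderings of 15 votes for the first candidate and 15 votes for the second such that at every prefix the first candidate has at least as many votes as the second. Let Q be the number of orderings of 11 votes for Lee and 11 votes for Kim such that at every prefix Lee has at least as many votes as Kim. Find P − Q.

9636059

Reading a vote for the leader as '(' and for the other as ')' turns such a sequence into a balanced string of 15 pairs, so the count is C_15. So P = C_15 = 9694845.
Reading a vote for the leader as '(' and for the other as ')' turns such a sequence into a balanced string of 11 pairs, so the count is C_11. So Q = C_11 = 58786.
P − Q = 9694845 − 58786 = 9636059.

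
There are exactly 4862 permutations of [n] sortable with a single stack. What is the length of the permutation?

Stack-sortable permutations of [n] are counted by C_n. Since C_9 = 4862, the index is 9.

9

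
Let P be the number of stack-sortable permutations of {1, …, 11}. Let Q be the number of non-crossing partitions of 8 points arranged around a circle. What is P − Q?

Stack-sortable permutations are exactly the 231-avoiding ones, counted by C_n; here n = 11. So P = C_11 = 58786.
Non-crossing partitions of an n-element set are counted by C_n; here n = 8. So Q = C_8 = 1430.
P − Q = 58786 − 1430 = 57356.

57356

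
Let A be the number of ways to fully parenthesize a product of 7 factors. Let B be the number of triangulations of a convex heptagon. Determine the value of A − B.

90

Bracketing 7 factors into binary products is counted by C_{7−1} = C_6. So A = C_6 = 132.
A convex 7-gon is triangulated into 5 triangles, and the number of such triangulations is the Catalan number C_{7−2} = C_5. So B = C_5 = 42.
A − B = 132 − 42 = 90.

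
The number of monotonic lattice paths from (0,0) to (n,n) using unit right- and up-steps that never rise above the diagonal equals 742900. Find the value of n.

Such diagonal-avoiding paths in an n×n grid are counted by C_n. The Catalan number equal to 742900 is C_13.

13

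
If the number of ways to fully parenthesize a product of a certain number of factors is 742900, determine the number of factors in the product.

Parenthesizations of m factors are counted by C_{m−1}, and C_13 = 742900.
So the index is 13, and the number of factors is 13 + 1 = 14.

14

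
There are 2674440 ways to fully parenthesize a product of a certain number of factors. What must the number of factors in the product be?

Parenthesizations of m factors are counted by C_{m−1}. Since C_14 = 2674440, the index is 14.
So the index is 14, and the number of factors is 14 + 1 = 15.

15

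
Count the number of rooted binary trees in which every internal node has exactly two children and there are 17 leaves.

35357670

Full binary trees with 17 leaves have 17−1 = 16 internal nodes, so there are C_16 of them.
C_16 = C(32,16)/17 = 601080390/17 = 35357670.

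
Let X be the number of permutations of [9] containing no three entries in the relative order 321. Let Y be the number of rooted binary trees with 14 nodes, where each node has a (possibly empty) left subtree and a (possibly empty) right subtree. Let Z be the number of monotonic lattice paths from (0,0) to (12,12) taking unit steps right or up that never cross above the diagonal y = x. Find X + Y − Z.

2471290

For any fixed pattern of length 3, the pattern-avoiding permutations of [9] number C_9. So X = C_9 = 4862.
There are C_n binary search tree shapes on n keys; with n = 14 that is C_14. So Y = C_14 = 2674440.
Sub-diagonal monotone paths from (0,0) to (12,12) biject with Dyck paths of semilength 12, giving C_12. So Z = C_12 = 208012.
X + Y − Z = 4862 + 2674440 − 208012 = 2471290.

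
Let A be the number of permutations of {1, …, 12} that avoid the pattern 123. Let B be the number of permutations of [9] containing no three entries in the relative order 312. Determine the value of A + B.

212874

Permutations of [n] avoiding any single length-3 pattern are counted by C_n; here n = 12. So A = C_12 = 208012.
For any fixed pattern of length 3, the pattern-avoiding permutations of [9] number C_9. So B = C_9 = 4862.
A + B = 208012 + 4862 = 212874.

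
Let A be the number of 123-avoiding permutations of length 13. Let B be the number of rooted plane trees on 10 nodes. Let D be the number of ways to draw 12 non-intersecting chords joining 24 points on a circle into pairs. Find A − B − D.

530026

Permutations of [n] avoiding any single length-3 pattern are counted by C_n; here n = 13. So A = C_13 = 742900.
Rooted ordered (plane) trees on m nodes have m−1 edges and are counted by C_{m−1}; m = 10 gives C_9. So B = C_9 = 4862.
Pairing 24 circle points by 12 non-crossing chords gives C_12 matchings. So D = C_12 = 208012.
A − B − D = 742900 − 4862 − 208012 = 530026.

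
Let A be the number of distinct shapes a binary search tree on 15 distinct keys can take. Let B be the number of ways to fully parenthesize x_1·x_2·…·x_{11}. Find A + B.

Rooted binary trees with 15 nodes (each child slot possibly empty) number C_15. So A = C_15 = 9694845.
Ways to associate a product of 11 factors correspond to binary trees on 11 leaves, so the count is C_10. So B = C_10 = 16796.
A + B = 9694845 + 16796 = 9711641.

9711641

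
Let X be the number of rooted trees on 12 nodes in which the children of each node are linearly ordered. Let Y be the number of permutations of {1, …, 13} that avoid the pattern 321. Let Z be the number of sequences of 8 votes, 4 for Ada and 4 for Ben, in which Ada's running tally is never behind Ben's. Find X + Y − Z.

801672

Rooted ordered (plane) trees on m nodes have m−1 edges and are counted by C_{m−1}; m = 12 gives C_11. So X = C_11 = 58786.
Permutations of [n] avoiding any single length-3 pattern are counted by C_n; here n = 13. So Y = C_13 = 742900.
Reading a vote for the leader as '(' and for the other as ')' turns such a sequence into a balanced string of 4 pairs, so the count is C_4. So Z = C_4 = 14.
X + Y − Z = 58786 + 742900 − 14 = 801672.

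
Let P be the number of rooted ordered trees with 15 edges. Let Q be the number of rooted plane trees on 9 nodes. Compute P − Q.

9693415

A rooted plane tree with 15 edges has 16 nodes, and the count is C_15. So P = C_15 = 9694845.
Rooted ordered (plane) trees on m nodes have m−1 edges and are counted by C_{m−1}; m = 9 gives C_8. So Q = C_8 = 1430.
P − Q = 9694845 − 1430 = 9693415.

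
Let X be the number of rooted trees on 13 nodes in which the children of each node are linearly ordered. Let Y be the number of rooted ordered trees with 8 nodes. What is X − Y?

Rooted ordered (plane) trees on m nodes have m−1 edges and are counted by C_{m−1}; m = 13 gives C_12. So X = C_12 = 208012.
A rooted plane tree on 8 nodes has 7 edges, and such trees are counted by C_7. So Y = C_7 = 429.
X − Y = 208012 − 429 = 207583.

207583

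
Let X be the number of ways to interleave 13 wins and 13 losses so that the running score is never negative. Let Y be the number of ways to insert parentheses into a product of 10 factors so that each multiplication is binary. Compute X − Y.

738038

Reading a vote for the leader as '(' and for the other as ')' turns such a sequence into a balanced string of 13 pairs, so the count is C_13. So X = C_13 = 742900.
Bracketing 10 factors into binary products is counted by C_{10−1} = C_9. So Y = C_9 = 4862.
X − Y = 742900 − 4862 = 738038.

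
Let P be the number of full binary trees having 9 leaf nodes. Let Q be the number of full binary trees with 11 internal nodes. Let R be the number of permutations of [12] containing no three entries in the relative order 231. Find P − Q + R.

150656

Full binary trees with 9 leaves have 9−1 = 8 internal nodes, so there are C_8 of them. So P = C_8 = 1430.
Full binary trees with n internal nodes are counted by C_n; here n = 11. So Q = C_11 = 58786.
For any fixed pattern of length 3, the pattern-avoiding permutations of [12] number C_12. So R = C_12 = 208012.
P − Q + R = 1430 − 58786 + 208012 = 150656.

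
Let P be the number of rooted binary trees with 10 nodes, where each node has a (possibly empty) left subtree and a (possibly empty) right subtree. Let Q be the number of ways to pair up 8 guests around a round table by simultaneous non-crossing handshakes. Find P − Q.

There are C_n binary search tree shapes on n keys; with n = 10 that is C_10. So P = C_10 = 16796.
Non-crossing handshake pairings of 2n people are counted by C_n; 8 people gives n = 4. So Q = C_4 = 14.
P − Q = 16796 − 14 = 16782.

16782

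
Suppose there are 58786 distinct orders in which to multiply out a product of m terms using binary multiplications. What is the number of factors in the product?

Parenthesizations of m factors are counted by C_{m−1}. Since C_11 = 58786, the index is 11.
So the index is 11, and the number of factors is 11 + 1 = 12.

12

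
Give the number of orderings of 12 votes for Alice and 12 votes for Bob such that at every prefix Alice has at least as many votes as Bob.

208012

Reading a vote for the leader as '(' and for the other as ')' turns such a sequence into a balanced string of 12 pairs, so the count is C_12.
C_12 = 208012.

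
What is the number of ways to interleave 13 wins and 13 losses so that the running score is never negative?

Ballot sequences with n votes each where one side never trails are Dyck words, counted by C_n; here n = 13.
C_13 = 742900.

742900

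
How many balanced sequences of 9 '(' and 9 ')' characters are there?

4862

With 9 pairs the number of balanced bracket strings is the Catalan number C_9.
C_9 = C(18,9)/10 = 48620/10 = 4862.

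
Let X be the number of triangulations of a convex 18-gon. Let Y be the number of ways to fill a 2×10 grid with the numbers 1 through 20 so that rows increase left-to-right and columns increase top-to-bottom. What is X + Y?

35374466

The number of triangulations of an 18-gon is the Catalan number C_16 (index = sides − 2). So X = C_16 = 35357670.
Standard Young tableaux of shape 2×n are counted by C_n; here n = 10. So Y = C_10 = 16796.
X + Y = 35357670 + 16796 = 35374466.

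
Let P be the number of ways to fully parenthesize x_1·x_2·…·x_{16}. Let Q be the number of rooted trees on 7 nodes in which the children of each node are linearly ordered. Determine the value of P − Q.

Bracketing 16 factors into binary products is counted by C_{16−1} = C_15. So P = C_15 = 9694845.
A rooted plane tree on 7 nodes has 6 edges, and such trees are counted by C_6. So Q = C_6 = 132.
P − Q = 9694845 − 132 = 9694713.

9694713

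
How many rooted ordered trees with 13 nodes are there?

208012

A rooted plane tree on 13 nodes has 12 edges, and such trees are counted by C_12.
C_12 = C(24,12)/13 = 2704156/13 = 208012.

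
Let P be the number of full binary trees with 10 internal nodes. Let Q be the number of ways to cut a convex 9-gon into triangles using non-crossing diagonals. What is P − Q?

The number of full binary trees on 10 internal nodes is the Catalan number C_10. So P = C_10 = 16796.
The number of triangulations of a 9-gon is the Catalan number C_7 (index = sides − 2). So Q = C_7 = 429.
P − Q = 16796 − 429 = 16367.

16367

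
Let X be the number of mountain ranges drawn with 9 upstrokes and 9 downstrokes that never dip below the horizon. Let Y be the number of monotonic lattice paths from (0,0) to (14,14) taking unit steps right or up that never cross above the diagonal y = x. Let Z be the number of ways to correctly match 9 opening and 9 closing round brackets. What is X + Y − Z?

Dyck paths of semilength n (length 2n) are counted by C_n; here n = 9. So X = C_9 = 4862.
Monotone paths in an n×n grid that stay weakly below the diagonal are counted by C_n; here n = 14. So Y = C_14 = 2674440.
Balanced strings of n pairs of brackets are counted by C_n; here n = 9. So Z = C_9 = 4862.
X + Y − Z = 4862 + 2674440 − 4862 = 2674440.

2674440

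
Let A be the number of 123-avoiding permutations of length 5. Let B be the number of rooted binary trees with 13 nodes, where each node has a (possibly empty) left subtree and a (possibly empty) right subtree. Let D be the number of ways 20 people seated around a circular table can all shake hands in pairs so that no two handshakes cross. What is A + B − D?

For any fixed pattern of length 3, the pattern-avoiding permutations of [5] number C_5. So A = C_5 = 42.
Rooted binary trees with 13 nodes (each child slot possibly empty) number C_13. So B = C_13 = 742900.
Non-crossing handshake pairings of 2n people are counted by C_n; 20 people gives n = 10. So D = C_10 = 16796.
A + B − D = 42 + 742900 − 16796 = 726146.

726146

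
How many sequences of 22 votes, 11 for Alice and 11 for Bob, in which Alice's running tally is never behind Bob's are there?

Reading a vote for the leader as '(' and for the other as ')' turns such a sequence into a balanced string of 11 pairs, so the count is C_11.
C_11 = C(22,11)/12 = 705432/12 = 58786.

58786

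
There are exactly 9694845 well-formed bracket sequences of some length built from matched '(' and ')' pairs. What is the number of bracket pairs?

15

Balanced strings of n bracket-pairs are counted by C_n; 9694845 = C_15.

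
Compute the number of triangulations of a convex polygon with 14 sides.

208012

A convex 14-gon is triangulated into 12 triangles, and the number of such triangulations is the Catalan number C_{14−2} = C_12.
C_12 = C_11 · 2(2·11+1)/(11+2) = 58786 · 46/13 = 208012.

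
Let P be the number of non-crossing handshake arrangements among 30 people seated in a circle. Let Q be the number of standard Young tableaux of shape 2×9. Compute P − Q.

9689983

With 30 = 2·15 people, non-crossing handshake pairings are non-crossing perfect matchings on a circle, counted by C_15. So P = C_15 = 9694845.
By the hook-length formula (or a Dyck-path bijection), SYT of shape 2×9 number C_9. So Q = C_9 = 4862.
P − Q = 9694845 − 4862 = 9689983.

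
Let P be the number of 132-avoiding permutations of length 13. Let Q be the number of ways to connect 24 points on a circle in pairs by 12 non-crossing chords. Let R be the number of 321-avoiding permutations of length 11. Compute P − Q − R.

476102

For any fixed pattern of length 3, the pattern-avoiding permutations of [13] number C_13. So P = C_13 = 742900.
Non-crossing perfect matchings of 2n points on a circle are counted by C_n; with 24 points, n = 12. So Q = C_12 = 208012.
For any fixed pattern of length 3, the pattern-avoiding permutations of [11] number C_11. So R = C_11 = 58786.
P − Q − R = 742900 − 208012 − 58786 = 476102.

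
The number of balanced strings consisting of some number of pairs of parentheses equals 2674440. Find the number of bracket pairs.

Balanced strings of n bracket-pairs are counted by C_n, and C_14 = 2674440.

14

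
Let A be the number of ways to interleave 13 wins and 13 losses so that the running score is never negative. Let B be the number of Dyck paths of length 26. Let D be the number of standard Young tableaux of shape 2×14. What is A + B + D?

Reading a vote for the leader as '(' and for the other as ')' turns such a sequence into a balanced string of 13 pairs, so the count is C_13. So A = C_13 = 742900.
Dyck paths of semilength n (length 2n) are counted by C_n; here n = 13. So B = C_13 = 742900.
By the hook-length formula (or a Dyck-path bijection), SYT of shape 2×14 number C_14. So D = C_14 = 2674440.
A + B + D = 742900 + 742900 + 2674440 = 4160240.

4160240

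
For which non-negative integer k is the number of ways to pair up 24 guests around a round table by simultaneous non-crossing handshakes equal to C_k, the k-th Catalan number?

With 24 = 2·12 people, non-crossing handshake pairings are non-crossing perfect matchings on a circle, counted by C_12.

12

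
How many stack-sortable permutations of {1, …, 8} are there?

1430

Stack-sortable permutations are exactly the 231-avoiding ones, counted by C_n; here n = 8.
C_8 = 1430.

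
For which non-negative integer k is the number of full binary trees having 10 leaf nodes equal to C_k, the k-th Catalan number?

9

A full binary tree with L leaves has L−1 internal nodes and is counted by C_{L−1}; L = 10 gives C_9.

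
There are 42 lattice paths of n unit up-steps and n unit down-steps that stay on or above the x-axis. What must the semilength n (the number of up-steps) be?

5

Dyck paths of semilength n are counted by C_n. The Catalan number equal to 42 is C_5.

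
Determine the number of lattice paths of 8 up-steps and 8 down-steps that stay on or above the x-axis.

Paths of 8 up- and 8 down-steps that never dip below the axis are Dyck paths; their count is C_8.
C_8 = C_7 · 2(2·7+1)/(7+2) = 429 · 30/9 = 1430.

1430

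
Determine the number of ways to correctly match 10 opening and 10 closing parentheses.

16796

With 10 pairs the number of balanced bracket strings is the Catalan number C_10.
C_10 = 16796.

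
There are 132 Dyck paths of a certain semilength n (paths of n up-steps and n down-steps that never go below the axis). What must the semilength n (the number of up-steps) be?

Dyck paths of semilength n are counted by C_n, and C_6 = 132.

6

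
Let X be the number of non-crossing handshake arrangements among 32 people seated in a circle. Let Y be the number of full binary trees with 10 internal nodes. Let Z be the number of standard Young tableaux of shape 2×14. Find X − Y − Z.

32666434

With 32 = 2·16 people, non-crossing handshake pairings are non-crossing perfect matchings on a circle, counted by C_16. So X = C_16 = 35357670.
Full binary trees with n internal nodes are counted by C_n; here n = 10. So Y = C_10 = 16796.
Standard Young tableaux of shape 2×n are counted by C_n; here n = 14. So Z = C_14 = 2674440.
X − Y − Z = 35357670 − 16796 − 2674440 = 32666434.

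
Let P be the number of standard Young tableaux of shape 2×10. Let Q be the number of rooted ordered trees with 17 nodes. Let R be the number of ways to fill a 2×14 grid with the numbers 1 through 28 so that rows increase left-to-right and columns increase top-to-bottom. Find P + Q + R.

38048906

Standard Young tableaux of shape 2×n are counted by C_n; here n = 10. So P = C_10 = 16796.
Rooted ordered (plane) trees on m nodes have m−1 edges and are counted by C_{m−1}; m = 17 gives C_16. So Q = C_16 = 35357670.
Standard Young tableaux of shape 2×n are counted by C_n; here n = 14. So R = C_14 = 2674440.
P + Q + R = 16796 + 35357670 + 2674440 = 38048906.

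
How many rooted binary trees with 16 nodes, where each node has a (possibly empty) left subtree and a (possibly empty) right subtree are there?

There are C_n binary search tree shapes on n keys; with n = 16 that is C_16.
C_16 = C_15 · 2(2·15+1)/(15+2) = 9694845 · 62/17 = 35357670.

35357670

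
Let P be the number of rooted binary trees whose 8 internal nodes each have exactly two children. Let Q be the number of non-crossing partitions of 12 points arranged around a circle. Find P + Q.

The number of full binary trees on 8 internal nodes is the Catalan number C_8. So P = C_8 = 1430.
The non-crossing partitions of [12] form a lattice of size C_12. So Q = C_12 = 208012.
P + Q = 1430 + 208012 = 209442.

209442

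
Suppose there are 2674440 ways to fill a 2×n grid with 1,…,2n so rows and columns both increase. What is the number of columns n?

Standard Young tableaux of shape 2×n are counted by C_n; 2674440 = C_14.

14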